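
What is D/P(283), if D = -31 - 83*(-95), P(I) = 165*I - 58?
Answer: 7854/46637 ≈ 0.16841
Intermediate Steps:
P(I) = -58 + 165*I
D = 7854 (D = -31 + 7885 = 7854)
D/P(283) = 7854/(-58 + 165*283) = 7854/(-58 + 46695) = 7854/46637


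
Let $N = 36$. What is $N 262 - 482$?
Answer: $8950$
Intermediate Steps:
$N 262 - 482 = 36 \cdot 262 - 482 = 9432 - 482 = 8950$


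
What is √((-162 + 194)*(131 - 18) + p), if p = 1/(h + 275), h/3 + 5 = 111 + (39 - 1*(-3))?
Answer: √1869331695/719 ≈ 60.133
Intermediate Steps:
h = 444 (h = -15 + 3*(111 + (39 - 1*(-3))) = -15 + 3*(111 + (39 + 3)) = -15 + 3*(111 + 42) = -15 + 3*153 = -15 + 459 = 444)
p = 1/719 (p = 1/(444 + 275) = 1/719 ≈ 0.0013908)
√((-162 + 194)*(131 - 18) + p) = √((-162 + 194)*(131 - 18) + 1/719) = √(32*113 + 1/719) = √(3616 + 1/719) = √(2599905/719) = √1869331695/719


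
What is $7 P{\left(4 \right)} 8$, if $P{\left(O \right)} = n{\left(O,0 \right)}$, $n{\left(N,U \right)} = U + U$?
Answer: $0$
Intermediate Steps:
$n{\left(N,U \right)} = 2 U$
$P{\left(O \right)} = 0$ ($P{\left(O \right)} = 2 \cdot 0 = 0$)
$7 P{\left(4 \right)} 8 = 7 \cdot 0 \cdot 8 = 0 \cdot 8 = 0$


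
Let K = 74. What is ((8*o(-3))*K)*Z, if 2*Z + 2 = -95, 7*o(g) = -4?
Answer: 114848/7 ≈ 16407.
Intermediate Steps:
o(g) = -4/7 (o(g) = (⅐)*(-4) = -4/7)
Z = -97/2 (Z = -1 + (½)*(-95) = -1 - 95/2 = -97/2 ≈ -48.500)
((8*o(-3))*K)*Z = ((8*(-4/7))*74)*(-97/2) = -32/7*74*(-97/2) = -2368/7*(-97/2) = 114848/7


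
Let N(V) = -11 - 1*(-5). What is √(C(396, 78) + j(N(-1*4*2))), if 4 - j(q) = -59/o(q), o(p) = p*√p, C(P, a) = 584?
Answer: √(21168 + 59*I*√6)/6 ≈ 24.249 + 0.082776*I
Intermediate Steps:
o(p) = p^(3/2)
N(V) = -6 (N(V) = -11 + 5 = -6)
j(q) = 4 + 59/q^(3/2) (j(q) = 4 - (-59)/(q^(3/2)) = 4 - (-59)/q^(3/2) = 4 + 59/q^(3/2))
√(C(396, 78) + j(N(-1*4*2))) = √(584 + (4 + 59/(-6)^(3/2))) = √(584 + (4 + 59*(I*√6/36))) = √(584 + (4 + 59*I*√6/36)) = √(588 + 59*I*√6/36)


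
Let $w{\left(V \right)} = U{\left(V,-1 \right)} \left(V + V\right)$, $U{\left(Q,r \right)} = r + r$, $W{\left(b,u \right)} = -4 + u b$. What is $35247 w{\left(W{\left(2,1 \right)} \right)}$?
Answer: $281976$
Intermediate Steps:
$W{\left(b,u \right)} = -4 + b u$
$U{\left(Q,r \right)} = 2 r$
$w{\left(V \right)} = - 4 V$ ($w{\left(V \right)} = 2 \left(-1\right) \left(V + V\right) = - 2 \cdot 2 V = - 4 V$)
$35247 w{\left(W{\left(2,1 \right)} \right)} = 35247 \left(- 4 \left(-4 + 2 \cdot 1\right)\right) = 35247 \left(- 4 \left(-4 + 2\right)\right) = 35247 \left(\left(-4\right) \left(-2\right)\right) = 35247 \cdot 8 = 281976$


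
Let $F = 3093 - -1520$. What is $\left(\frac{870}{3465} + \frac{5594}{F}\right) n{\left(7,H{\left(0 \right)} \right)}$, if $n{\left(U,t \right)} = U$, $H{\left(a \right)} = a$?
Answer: $\frac{222824}{21747} \approx 10.246$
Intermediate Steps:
$F = 4613$ ($F = 3093 + 1520 = 4613$)
$\left(\frac{870}{3465} + \frac{5594}{F}\right) n{\left(7,H{\left(0 \right)} \right)} = \left(\frac{870}{3465} + \frac{5594}{4613}\right) 7 = \left(870 \cdot \frac{1}{3465} + 5594 \cdot \frac{1}{4613}\right) 7 = \left(\frac{58}{231} + \frac{5594}{4613}\right) 7 = \frac{31832}{21747} \cdot 7 = \frac{222824}{21747}$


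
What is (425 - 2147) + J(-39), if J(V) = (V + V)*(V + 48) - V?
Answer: -2385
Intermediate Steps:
J(V) = -V + 2*V*(48 + V) (J(V) = (2*V)*(48 + V) - V = 2*V*(48 + V) - V = -V + 2*V*(48 + V))
(425 - 2147) + J(-39) = (425 - 2147) - 39*(95 + 2*(-39)) = -1722 - 39*(95 - 78) = -1722 - 39*17 = -1722 - 663 = -2385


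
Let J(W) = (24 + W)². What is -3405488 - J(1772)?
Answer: -6631104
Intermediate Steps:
-3405488 - J(1772) = -3405488 - (24 + 1772)² = -3405488 - 1*1796² = -3405488 - 1*3225616 = -3405488 - 3225616 = -6631104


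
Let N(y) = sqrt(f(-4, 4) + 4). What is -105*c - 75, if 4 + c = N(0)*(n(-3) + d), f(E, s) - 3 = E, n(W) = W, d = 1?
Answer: 345 + 210*sqrt(3) ≈ 708.73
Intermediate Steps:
f(E, s) = 3 + E
N(y) = sqrt(3) (N(y) = sqrt((3 - 4) + 4) = sqrt(-1 + 4) = sqrt(3))
c = -4 - 2*sqrt(3) (c = -4 + sqrt(3)*(-3 + 1) = -4 + sqrt(3)*(-2) = -4 - 2*sqrt(3) ≈ -7.4641)
-105*c - 75 = -105*(-4 - 2*sqrt(3)) - 75 = (420 + 210*sqrt(3)) - 75 = 345 + 210*sqrt(3)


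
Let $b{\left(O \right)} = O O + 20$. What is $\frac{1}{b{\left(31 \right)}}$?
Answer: $\frac{1}{981} \approx 0.0010194$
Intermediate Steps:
$b{\left(O \right)} = 20 + O^{2}$ ($b{\left(O \right)} = O^{2} + 20 = 20 + O^{2}$)
$\frac{1}{b{\left(31 \right)}} = \frac{1}{20 + 31^{2}} = \frac{1}{20 + 961} = \frac{1}{981}$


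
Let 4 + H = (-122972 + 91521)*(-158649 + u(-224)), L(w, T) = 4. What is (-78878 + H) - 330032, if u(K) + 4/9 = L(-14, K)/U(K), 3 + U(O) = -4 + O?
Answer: 493938255475/99 ≈ 4.9893e+9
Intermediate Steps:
U(O) = -7 + O (U(O) = -3 + (-4 + O) = -7 + O)
u(K) = -4/9 + 4/(-7 + K)
H = 493978737565/99 (H = -4 + (-122972 + 91521)*(-158649 + 4*(16 - 1*(-224))/(9*(-7 - 224))) = -4 - 31451*(-158649 + (4/9)*(16 + 224)/(-231)) = -4 - 31451*(-158649 + (4/9)*(-1/231)*240) = -4 - 31451*(-158649 - 320/693) = -4 - 31451*(-109944077/693) = -4 + 493978737961/99 = 493978737565/99 ≈ 4.9897e+9)
(-78878 + H) - 330032 = (-78878 + 493978737565/99) - 330032 = 493970928643/99 - 330032 = 493938255475/99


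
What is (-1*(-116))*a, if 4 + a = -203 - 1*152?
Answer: -41644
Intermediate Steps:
a = -359 (a = -4 + (-203 - 1*152) = -4 + (-203 - 152) = -4 - 355 = -359)
(-1*(-116))*a = -1*(-116)*(-359) = 116*(-359) = -41644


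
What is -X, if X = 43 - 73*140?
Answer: 10177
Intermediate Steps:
X = -10177 (X = 43 - 10220 = -10177)
-X = -1*(-10177) = 10177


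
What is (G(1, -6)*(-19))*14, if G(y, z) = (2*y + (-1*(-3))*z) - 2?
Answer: 4788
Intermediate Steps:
G(y, z) = -2 + 2*y + 3*z (G(y, z) = (2*y + 3*z) - 2 = -2 + 2*y + 3*z)
(G(1, -6)*(-19))*14 = ((-2 + 2*1 + 3*(-6))*(-19))*14 = ((-2 + 2 - 18)*(-19))*14 = -18*(-19)*14 = 342*14 = 4788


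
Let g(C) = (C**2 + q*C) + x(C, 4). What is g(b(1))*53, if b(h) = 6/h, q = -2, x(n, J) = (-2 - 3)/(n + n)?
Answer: 14999/12 ≈ 1249.9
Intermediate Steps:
x(n, J) = -5/(2*n) (x(n, J) = -5*1/(2*n) = -5/(2*n))
g(C) = C**2 - 2*C - 5/(2*C) (g(C) = (C**2 - 2*C) - 5/(2*C) = C**2 - 2*C - 5/(2*C))
g(b(1))*53 = ((6/1)**2 - 12/1 - 5/(2*(6/1)))*53 = ((6*1)**2 - 12 - 5/(2*(6*1)))*53 = (6**2 - 2*6 - 5/2/6)*53 = (36 - 12 - 5/2*1/6)*53 = (36 - 12 - 5/12)*53 = (283/12)*53 = 14999/12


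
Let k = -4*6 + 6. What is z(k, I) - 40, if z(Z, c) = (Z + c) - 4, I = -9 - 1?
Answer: -72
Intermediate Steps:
I = -10
k = -18 (k = -24 + 6 = -18)
z(Z, c) = -4 + Z + c
z(k, I) - 40 = (-4 - 18 - 10) - 40 = -32 - 40 = -72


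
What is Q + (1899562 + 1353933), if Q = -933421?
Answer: 2320074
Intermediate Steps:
Q + (1899562 + 1353933) = -933421 + (1899562 + 1353933) = -933421 + 3253495 = 2320074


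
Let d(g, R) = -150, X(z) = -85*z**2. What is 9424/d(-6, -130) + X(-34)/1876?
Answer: -4052303/35175 ≈ -115.20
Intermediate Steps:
9424/d(-6, -130) + X(-34)/1876 = 9424/(-150) - 85*(-34)**2/1876 = 9424*(-1/150) - 85*1156*(1/1876) = -4712/75 - 98260*1/1876 = -4712/75 - 24565/469 = -4052303/35175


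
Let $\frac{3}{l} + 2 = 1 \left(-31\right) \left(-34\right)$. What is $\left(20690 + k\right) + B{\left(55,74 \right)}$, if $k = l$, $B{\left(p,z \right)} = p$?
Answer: $\frac{21823743}{1052} \approx 20745.0$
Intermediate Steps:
$l = \frac{3}{1052}$ ($l = \frac{3}{-2 + 1 \left(-31\right) \left(-34\right)} = \frac{3}{-2 - -1054} = \frac{3}{-2 + 1054} = \frac{3}{1052} \approx 0.0028517$)
$k = \frac{3}{1052} \approx 0.0028517$
$\left(20690 + k\right) + B{\left(55,74 \right)} = \left(20690 + \frac{3}{1052}\right) + 55 = \frac{21765883}{1052} + 55 = \frac{21823743}{1052}$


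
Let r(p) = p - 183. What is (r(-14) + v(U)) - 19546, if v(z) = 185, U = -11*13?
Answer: -19558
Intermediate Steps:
r(p) = -183 + p
U = -143
(r(-14) + v(U)) - 19546 = ((-183 - 14) + 185) - 19546 = (-197 + 185) - 19546 = -12 - 19546 = -19558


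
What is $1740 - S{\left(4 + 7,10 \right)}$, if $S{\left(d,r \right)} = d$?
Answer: $1729$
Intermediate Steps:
$1740 - S{\left(4 + 7,10 \right)} = 1740 - \left(4 + 7\right) = 1740 - 11 = 1729$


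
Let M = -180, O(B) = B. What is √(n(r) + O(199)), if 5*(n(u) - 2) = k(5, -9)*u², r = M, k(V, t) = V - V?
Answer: √201 ≈ 14.177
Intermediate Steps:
k(V, t) = 0
r = -180
n(u) = 2 (n(u) = 2 + (0*u²)/5 = 2 + (⅕)*0 = 2 + 0 = 2)
√(n(r) + O(199)) = √(2 + 199) = √201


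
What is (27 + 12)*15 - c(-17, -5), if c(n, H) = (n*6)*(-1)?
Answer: 483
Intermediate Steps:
c(n, H) = -6*n (c(n, H) = (6*n)*(-1) = -6*n)
(27 + 12)*15 - c(-17, -5) = (27 + 12)*15 - (-6)*(-17) = 39*15 - 1*102 = 585 - 102 = 483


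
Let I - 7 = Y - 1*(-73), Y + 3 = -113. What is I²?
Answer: 1296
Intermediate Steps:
Y = -116 (Y = -3 - 113 = -116)
I = -36 (I = 7 + (-116 - 1*(-73)) = 7 + (-116 + 73) = 7 - 43 = -36)
I² = (-36)² = 1296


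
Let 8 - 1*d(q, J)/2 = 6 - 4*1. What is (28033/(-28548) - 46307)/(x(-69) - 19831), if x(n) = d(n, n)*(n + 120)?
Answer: 1322000269/548664012 ≈ 2.4095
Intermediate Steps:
d(q, J) = 12 (d(q, J) = 16 - 2*(6 - 4*1) = 16 - 2*(6 - 4) = 16 - 2*2 = 16 - 4 = 12)
x(n) = 1440 + 12*n (x(n) = 12*(n + 120) = 12*(120 + n) = 1440 + 12*n)
(28033/(-28548) - 46307)/(x(-69) - 19831) = (28033/(-28548) - 46307)/((1440 + 12*(-69)) - 19831) = (28033*(-1/28548) - 46307)/((1440 - 828) - 19831) = (-28033/28548 - 46307)/(612 - 19831) = -1322000269/28548/(-19219) = -1322000269/28548*(-1/19219) = 1322000269/548664012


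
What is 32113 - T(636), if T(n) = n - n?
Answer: 32113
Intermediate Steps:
T(n) = 0
32113 - T(636) = 32113 - 1*0 = 32113 + 0 = 32113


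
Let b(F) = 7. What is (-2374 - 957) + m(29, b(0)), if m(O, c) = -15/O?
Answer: -96614/29 ≈ -3331.5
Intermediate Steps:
(-2374 - 957) + m(29, b(0)) = (-2374 - 957) - 15/29 = -3331 - 15*1/29 = -3331 - 15/29 = -96614/29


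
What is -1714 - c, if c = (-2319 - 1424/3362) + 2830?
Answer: -3739513/1681 ≈ -2224.6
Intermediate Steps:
c = 858279/1681 (c = (-2319 - 1424*1/3362) + 2830 = (-2319 - 712/1681) + 2830 = -3898951/1681 + 2830 = 858279/1681 ≈ 510.58)
-1714 - c = -1714 - 1*858279/1681 = -1714 - 858279/1681 = -3739513/1681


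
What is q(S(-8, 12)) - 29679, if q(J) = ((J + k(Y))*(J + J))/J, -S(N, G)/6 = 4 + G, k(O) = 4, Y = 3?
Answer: -29863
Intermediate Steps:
S(N, G) = -24 - 6*G (S(N, G) = -6*(4 + G) = -24 - 6*G)
q(J) = 8 + 2*J (q(J) = ((J + 4)*(J + J))/J = ((4 + J)*(2*J))/J = (2*J*(4 + J))/J = 8 + 2*J)
q(S(-8, 12)) - 29679 = (8 + 2*(-24 - 6*12)) - 29679 = (8 + 2*(-24 - 72)) - 29679 = (8 + 2*(-96)) - 29679 = (8 - 192) - 29679 = -184 - 29679 = -29863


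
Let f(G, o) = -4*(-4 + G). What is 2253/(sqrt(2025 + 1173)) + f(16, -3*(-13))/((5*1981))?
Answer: -48/9905 + 751*sqrt(3198)/1066 ≈ 39.835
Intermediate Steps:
f(G, o) = 16 - 4*G
2253/(sqrt(2025 + 1173)) + f(16, -3*(-13))/((5*1981)) = 2253/(sqrt(2025 + 1173)) + (16 - 4*16)/((5*1981)) = 2253/(sqrt(3198)) + (16 - 64)/9905 = 2253*(sqrt(3198)/3198) - 48*1/9905 = 751*sqrt(3198)/1066 - 48/9905 = -48/9905 + 751*sqrt(3198)/1066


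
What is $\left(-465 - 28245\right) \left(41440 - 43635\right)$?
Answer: $63018450$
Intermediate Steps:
$\left(-465 - 28245\right) \left(41440 - 43635\right) = \left(-28710\right) \left(-2195\right) = 63018450$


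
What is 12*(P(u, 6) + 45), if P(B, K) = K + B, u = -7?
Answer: 528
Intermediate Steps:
P(B, K) = B + K
12*(P(u, 6) + 45) = 12*((-7 + 6) + 45) = 12*(-1 + 45) = 12*44 = 528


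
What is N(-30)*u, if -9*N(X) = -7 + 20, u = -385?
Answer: 5005/9 ≈ 556.11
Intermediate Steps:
N(X) = -13/9 (N(X) = -(-7 + 20)/9 = -1/9*13 = -13/9)
N(-30)*u = -13/9*(-385) = 5005/9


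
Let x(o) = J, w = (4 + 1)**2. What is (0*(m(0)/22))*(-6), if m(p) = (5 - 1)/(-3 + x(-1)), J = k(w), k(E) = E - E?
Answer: 0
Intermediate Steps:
w = 25 (w = 5**2 = 25)
k(E) = 0
J = 0
x(o) = 0
m(p) = -4/3 (m(p) = (5 - 1)/(-3 + 0) = 4/(-3) = 4*(-1/3) = -4/3)
(0*(m(0)/22))*(-6) = (0*(-4/3/22))*(-6) = (0*(-4/3*1/22))*(-6) = (0*(-2/33))*(-6) = 0*(-6) = 0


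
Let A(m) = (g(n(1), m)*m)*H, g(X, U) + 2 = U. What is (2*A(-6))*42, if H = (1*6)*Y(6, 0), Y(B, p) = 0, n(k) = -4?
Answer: 0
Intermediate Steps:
g(X, U) = -2 + U
H = 0 (H = (1*6)*0 = 6*0 = 0)
A(m) = 0 (A(m) = ((-2 + m)*m)*0 = (m*(-2 + m))*0 = 0)
(2*A(-6))*42 = (2*0)*42 = 0*42 = 0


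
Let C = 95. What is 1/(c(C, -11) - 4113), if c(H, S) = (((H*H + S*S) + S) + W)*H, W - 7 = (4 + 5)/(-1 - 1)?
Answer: 2/1727899 ≈ 1.1575e-6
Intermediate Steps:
W = 5/2 (W = 7 + (4 + 5)/(-1 - 1) = 7 + 9/(-2) = 7 + 9*(-½) = 7 - 9/2 = 5/2 ≈ 2.5000)
c(H, S) = H*(5/2 + S + H² + S²) (c(H, S) = (((H*H + S*S) + S) + 5/2)*H = (((H² + S²) + S) + 5/2)*H = ((S + H² + S²) + 5/2)*H = (5/2 + S + H² + S²)*H = H*(5/2 + S + H² + S²))
1/(c(C, -11) - 4113) = 1/(95*(5/2 - 11 + 95² + (-11)²) - 4113) = 1/(95*(5/2 - 11 + 9025 + 121) - 4113) = 1/(95*(18275/2) - 4113) = 1/(1736125/2 - 4113) = 1/(1727899/2) = 2/1727899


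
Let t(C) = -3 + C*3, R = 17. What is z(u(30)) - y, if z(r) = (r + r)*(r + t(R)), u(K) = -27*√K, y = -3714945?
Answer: 3758685 - 2592*√30 ≈ 3.7445e+6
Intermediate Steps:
t(C) = -3 + 3*C
z(r) = 2*r*(48 + r) (z(r) = (r + r)*(r + (-3 + 3*17)) = (2*r)*(r + (-3 + 51)) = (2*r)*(r + 48) = (2*r)*(48 + r) = 2*r*(48 + r))
z(u(30)) - y = 2*(-27*√30)*(48 - 27*√30) - 1*(-3714945) = -54*√30*(48 - 27*√30) + 3714945 = 3714945 - 54*√30*(48 - 27*√30)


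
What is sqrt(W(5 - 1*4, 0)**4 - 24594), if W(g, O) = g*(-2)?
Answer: I*sqrt(24578) ≈ 156.77*I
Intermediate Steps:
W(g, O) = -2*g
sqrt(W(5 - 1*4, 0)**4 - 24594) = sqrt((-2*(5 - 1*4))**4 - 24594) = sqrt((-2*(5 - 4))**4 - 24594) = sqrt((-2*1)**4 - 24594) = sqrt((-2)**4 - 24594) = sqrt(16 - 24594) = sqrt(-24578) = I*sqrt(24578)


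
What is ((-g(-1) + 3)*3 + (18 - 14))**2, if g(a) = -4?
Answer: 625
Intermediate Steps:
((-g(-1) + 3)*3 + (18 - 14))**2 = ((-1*(-4) + 3)*3 + (18 - 14))**2 = ((4 + 3)*3 + 4)**2 = (7*3 + 4)**2 = (21 + 4)**2 = 25**2 = 625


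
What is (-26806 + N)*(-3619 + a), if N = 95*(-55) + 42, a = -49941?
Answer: 1713330840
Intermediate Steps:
N = -5183 (N = -5225 + 42 = -5183)
(-26806 + N)*(-3619 + a) = (-26806 - 5183)*(-3619 - 49941) = -31989*(-53560) = 1713330840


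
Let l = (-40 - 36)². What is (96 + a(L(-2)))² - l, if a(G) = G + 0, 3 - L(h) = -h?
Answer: 3633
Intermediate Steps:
L(h) = 3 + h (L(h) = 3 - (-1)*h = 3 + h)
l = 5776 (l = (-76)² = 5776)
a(G) = G
(96 + a(L(-2)))² - l = (96 + (3 - 2))² - 1*5776 = (96 + 1)² - 5776 = 97² - 5776 = 9409 - 5776 = 3633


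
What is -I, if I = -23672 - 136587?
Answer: 160259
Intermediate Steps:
I = -160259
-I = -1*(-160259) = 160259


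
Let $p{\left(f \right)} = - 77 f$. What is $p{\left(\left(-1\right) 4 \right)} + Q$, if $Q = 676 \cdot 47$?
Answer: $32080$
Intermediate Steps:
$Q = 31772$
$p{\left(\left(-1\right) 4 \right)} + Q = - 77 \left(\left(-1\right) 4\right) + 31772 = \left(-77\right) \left(-4\right) + 31772 = 308 + 31772 = 32080$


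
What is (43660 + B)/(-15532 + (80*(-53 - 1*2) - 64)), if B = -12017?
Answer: -31643/19996 ≈ -1.5825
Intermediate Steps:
(43660 + B)/(-15532 + (80*(-53 - 1*2) - 64)) = (43660 - 12017)/(-15532 + (80*(-53 - 1*2) - 64)) = 31643/(-15532 + (80*(-53 - 2) - 64)) = 31643/(-15532 + (80*(-55) - 64)) = 31643/(-15532 + (-4400 - 64)) = 31643/(-15532 - 4464) = 31643/(-19996) = 31643*(-1/19996) = -31643/19996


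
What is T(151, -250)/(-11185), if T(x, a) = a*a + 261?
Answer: -62761/11185 ≈ -5.6112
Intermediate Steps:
T(x, a) = 261 + a² (T(x, a) = a² + 261 = 261 + a²)
T(151, -250)/(-11185) = (261 + (-250)²)/(-11185) = (261 + 62500)*(-1/11185) = 62761*(-1/11185) = -62761/11185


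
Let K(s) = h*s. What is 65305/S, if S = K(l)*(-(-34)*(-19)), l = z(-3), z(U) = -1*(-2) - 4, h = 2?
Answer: 65305/2584 ≈ 25.273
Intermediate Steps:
z(U) = -2 (z(U) = 2 - 4 = -2)
l = -2
K(s) = 2*s
S = 2584 (S = (2*(-2))*(-(-34)*(-19)) = -(-4)*646 = -4*(-646) = 2584)
65305/S = 65305/2584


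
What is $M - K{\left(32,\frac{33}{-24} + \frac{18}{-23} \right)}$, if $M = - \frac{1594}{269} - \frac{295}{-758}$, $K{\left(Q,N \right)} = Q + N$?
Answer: $- \frac{663671465}{18758984} \approx -35.379$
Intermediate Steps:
$K{\left(Q,N \right)} = N + Q$
$M = - \frac{1128897}{203902}$ ($M = \left(-1594\right) \frac{1}{269} - - \frac{295}{758} = - \frac{1594}{269} + \frac{295}{758} = - \frac{1128897}{203902} \approx -5.5365$)
$M - K{\left(32,\frac{33}{-24} + \frac{18}{-23} \right)} = - \frac{1128897}{203902} - \left(\left(\frac{33}{-24} + \frac{18}{-23}\right) + 32\right) = - \frac{1128897}{203902} - \left(\left(33 \left(- \frac{1}{24}\right) + 18 \left(- \frac{1}{23}\right)\right) + 32\right) = - \frac{1128897}{203902} - \left(\left(- \frac{11}{8} - \frac{18}{23}\right) + 32\right) = - \frac{1128897}{203902} - \left(- \frac{397}{184} + 32\right) = - \frac{1128897}{203902} - \frac{5491}{184} = - \frac{663671465}{18758984}$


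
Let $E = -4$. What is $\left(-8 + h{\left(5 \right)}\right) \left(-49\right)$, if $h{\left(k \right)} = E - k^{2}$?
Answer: $1813$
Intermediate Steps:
$h{\left(k \right)} = -4 - k^{2}$
$\left(-8 + h{\left(5 \right)}\right) \left(-49\right) = \left(-8 - 29\right) \left(-49\right) = \left(-37\right) \left(-49\right) = 1813$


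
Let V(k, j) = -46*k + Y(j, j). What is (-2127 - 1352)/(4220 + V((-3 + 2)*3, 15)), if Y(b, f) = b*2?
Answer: -3479/4388 ≈ -0.79284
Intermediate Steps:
Y(b, f) = 2*b
V(k, j) = -46*k + 2*j
(-2127 - 1352)/(4220 + V((-3 + 2)*3, 15)) = (-2127 - 1352)/(4220 + (-46*(-3 + 2)*3 + 2*15)) = -3479/(4220 + (-(-46)*3 + 30)) = -3479/(4220 + (-46*(-3) + 30)) = -3479/(4220 + (138 + 30)) = -3479/(4220 + 168) = -3479/4388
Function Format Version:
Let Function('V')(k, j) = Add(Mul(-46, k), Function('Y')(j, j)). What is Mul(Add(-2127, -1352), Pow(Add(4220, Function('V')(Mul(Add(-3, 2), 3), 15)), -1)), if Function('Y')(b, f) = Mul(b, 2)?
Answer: Rational(-3479, 4388) ≈ -0.79284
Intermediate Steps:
Function('Y')(b, f) = Mul(2, b)
Function('V')(k, j) = Add(Mul(-46, k), Mul(2, j))
Mul(Add(-2127, -1352), Pow(Add(4220, Function('V')(Mul(Add(-3, 2), 3), 15)), -1)) = Mul(Add(-2127, -1352), Pow(Add(4220, Add(Mul(-46, Mul(Add(-3, 2), 3)), Mul(2, 15))), -1)) = Mul(-3479, Pow(Add(4220, Add(Mul(-46, Mul(-1, 3)), 30)), -1)) = Mul(-3479, Pow(Add(4220, Add(Mul(-46, -3), 30)), -1)) = Mul(-3479, Pow(Add(4220, Add(138, 30)), -1)) = Mul(-3479, Pow(Add(4220, 168), -1)) = Mul(-3479, Pow(4388, -1)) = Mul(-3479, Rational(1, 4388)) = Rational(-3479, 4388)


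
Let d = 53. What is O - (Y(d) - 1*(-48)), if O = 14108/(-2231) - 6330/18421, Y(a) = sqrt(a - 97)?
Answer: -2246673746/41097251 - 2*I*sqrt(11) ≈ -54.667 - 6.6332*I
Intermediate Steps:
Y(a) = sqrt(-97 + a)
O = -274005698/41097251 (O = 14108*(-1/2231) - 6330*1/18421 = -14108/2231 - 6330/18421 = -274005698/41097251 ≈ -6.6673)
O - (Y(d) - 1*(-48)) = -274005698/41097251 - (sqrt(-97 + 53) - 1*(-48)) = -274005698/41097251 - (sqrt(-44) + 48) = -274005698/41097251 - (2*I*sqrt(11) + 48) = -274005698/41097251 - (48 + 2*I*sqrt(11)) = -274005698/41097251 + (-48 - 2*I*sqrt(11)) = -2246673746/41097251 - 2*I*sqrt(11)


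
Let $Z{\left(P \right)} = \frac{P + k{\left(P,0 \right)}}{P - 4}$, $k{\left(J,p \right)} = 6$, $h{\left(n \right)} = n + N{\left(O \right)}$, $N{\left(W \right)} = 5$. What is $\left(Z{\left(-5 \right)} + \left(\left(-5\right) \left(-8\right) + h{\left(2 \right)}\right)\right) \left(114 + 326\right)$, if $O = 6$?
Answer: $\frac{185680}{9} \approx 20631.0$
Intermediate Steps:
$h{\left(n \right)} = 5 + n$ ($h{\left(n \right)} = n + 5 = 5 + n$)
$Z{\left(P \right)} = \frac{6 + P}{-4 + P}$ ($Z{\left(P \right)} = \frac{P + 6}{P - 4} = \frac{6 + P}{-4 + P}$)
$\left(Z{\left(-5 \right)} + \left(\left(-5\right) \left(-8\right) + h{\left(2 \right)}\right)\right) \left(114 + 326\right) = \left(\frac{6 - 5}{-4 - 5} + \left(\left(-5\right) \left(-8\right) + \left(5 + 2\right)\right)\right) \left(114 + 326\right) = \left(\frac{1}{-9} \cdot 1 + \left(40 + 7\right)\right) 440 = \left(\left(- \frac{1}{9}\right) 1 + 47\right) 440 = \left(- \frac{1}{9} + 47\right) 440 = \frac{422}{9} \cdot 440 = \frac{185680}{9}$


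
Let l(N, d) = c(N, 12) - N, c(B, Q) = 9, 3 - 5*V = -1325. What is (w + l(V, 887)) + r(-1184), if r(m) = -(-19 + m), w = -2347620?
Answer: -11733368/5 ≈ -2.3467e+6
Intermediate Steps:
V = 1328/5 (V = ⅗ - ⅕*(-1325) = ⅗ + 265 = 1328/5 ≈ 265.60)
l(N, d) = 9 - N
r(m) = 19 - m
(w + l(V, 887)) + r(-1184) = (-2347620 + (9 - 1*1328/5)) + (19 - 1*(-1184)) = (-2347620 + (9 - 1328/5)) + (19 + 1184) = (-2347620 - 1283/5) + 1203 = -11739383/5 + 1203 = -11733368/5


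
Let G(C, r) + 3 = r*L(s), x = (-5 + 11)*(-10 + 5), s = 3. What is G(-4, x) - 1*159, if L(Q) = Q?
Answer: -252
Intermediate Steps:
x = -30 (x = 6*(-5) = -30)
G(C, r) = -3 + 3*r (G(C, r) = -3 + r*3 = -3 + 3*r)
G(-4, x) - 1*159 = (-3 + 3*(-30)) - 1*159 = (-3 - 90) - 159 = -93 - 159 = -252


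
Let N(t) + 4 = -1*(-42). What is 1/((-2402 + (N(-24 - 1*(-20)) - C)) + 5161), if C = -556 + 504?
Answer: 1/2849 ≈ 0.00035100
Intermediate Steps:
N(t) = 38 (N(t) = -4 - 1*(-42) = -4 + 42 = 38)
C = -52
1/((-2402 + (N(-24 - 1*(-20)) - C)) + 5161) = 1/((-2402 + (38 - 1*(-52))) + 5161) = 1/((-2402 + (38 + 52)) + 5161) = 1/((-2402 + 90) + 5161) = 1/(-2312 + 5161) = 1/2849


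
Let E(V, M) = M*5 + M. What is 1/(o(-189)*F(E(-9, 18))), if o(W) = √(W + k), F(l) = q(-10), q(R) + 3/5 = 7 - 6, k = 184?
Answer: -I*√5/2 ≈ -1.118*I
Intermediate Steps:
E(V, M) = 6*M (E(V, M) = 5*M + M = 6*M)
q(R) = ⅖ (q(R) = -⅗ + (7 - 6) = -⅗ + 1 = ⅖)
F(l) = ⅖
o(W) = √(184 + W) (o(W) = √(W + 184) = √(184 + W))
1/(o(-189)*F(E(-9, 18))) = 1/((√(184 - 189))*(⅖)) = (5/2)/√(-5) = (5/2)/(I*√5) = -I*√5/5*(5/2) = -I*√5/2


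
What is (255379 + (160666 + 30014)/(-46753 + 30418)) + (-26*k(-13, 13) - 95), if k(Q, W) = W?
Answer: 277623482/1089 ≈ 2.5493e+5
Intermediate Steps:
(255379 + (160666 + 30014)/(-46753 + 30418)) + (-26*k(-13, 13) - 95) = (255379 + (160666 + 30014)/(-46753 + 30418)) + (-26*13 - 95) = (255379 + 190680/(-16335)) + (-338 - 95) = (255379 + 190680*(-1/16335)) - 433 = (255379 - 12712/1089) - 433 = 278095019/1089 - 433 = 277623482/1089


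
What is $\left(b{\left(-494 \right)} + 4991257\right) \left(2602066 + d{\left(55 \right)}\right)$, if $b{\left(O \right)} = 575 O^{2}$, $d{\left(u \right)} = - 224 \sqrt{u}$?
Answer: $378111302703162 - 32549878368 \sqrt{55} \approx 3.7787 \cdot 10^{14}$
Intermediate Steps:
$\left(b{\left(-494 \right)} + 4991257\right) \left(2602066 + d{\left(55 \right)}\right) = \left(575 \left(-494\right)^{2} + 4991257\right) \left(2602066 - 224 \sqrt{55}\right) = \left(575 \cdot 244036 + 4991257\right) \left(2602066 - 224 \sqrt{55}\right) = \left(140320700 + 4991257\right) \left(2602066 - 224 \sqrt{55}\right) = 145311957 \left(2602066 - 224 \sqrt{55}\right) = 378111302703162 - 32549878368 \sqrt{55}$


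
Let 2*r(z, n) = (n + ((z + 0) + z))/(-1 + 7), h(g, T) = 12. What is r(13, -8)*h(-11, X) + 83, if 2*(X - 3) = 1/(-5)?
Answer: 101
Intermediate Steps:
X = 29/10 (X = 3 + (1/(-5))/2 = 3 + (1*(-⅕))/2 = 3 + (½)*(-⅕) = 3 - ⅒ = 29/10 ≈ 2.9000)
r(z, n) = z/6 + n/12 (r(z, n) = ((n + ((z + 0) + z))/(-1 + 7))/2 = ((n + (z + z))/6)/2 = ((n + 2*z)*(⅙))/2 = (z/3 + n/6)/2 = z/6 + n/12)
r(13, -8)*h(-11, X) + 83 = ((⅙)*13 + (1/12)*(-8))*12 + 83 = (13/6 - ⅔)*12 + 83 = (3/2)*12 + 83 = 18 + 83 = 101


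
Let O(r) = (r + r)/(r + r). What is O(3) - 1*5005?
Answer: -5004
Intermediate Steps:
O(r) = 1 (O(r) = (2*r)/((2*r)) = (2*r)*(1/(2*r)) = 1)
O(3) - 1*5005 = 1 - 1*5005 = 1 - 5005 = -5004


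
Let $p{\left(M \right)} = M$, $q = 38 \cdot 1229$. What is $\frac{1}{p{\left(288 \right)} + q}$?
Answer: $\frac{1}{46990} \approx 2.1281 \cdot 10^{-5}$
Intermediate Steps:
$q = 46702$
$\frac{1}{p{\left(288 \right)} + q} = \frac{1}{288 + 46702} = \frac{1}{46990}$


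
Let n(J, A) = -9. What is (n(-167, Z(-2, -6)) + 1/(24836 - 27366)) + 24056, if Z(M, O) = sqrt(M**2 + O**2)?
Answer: 60838909/2530 ≈ 24047.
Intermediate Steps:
(n(-167, Z(-2, -6)) + 1/(24836 - 27366)) + 24056 = (-9 + 1/(24836 - 27366)) + 24056 = (-9 + 1/(-2530)) + 24056 = (-9 - 1/2530) + 24056 = -22771/2530 + 24056 = 60838909/2530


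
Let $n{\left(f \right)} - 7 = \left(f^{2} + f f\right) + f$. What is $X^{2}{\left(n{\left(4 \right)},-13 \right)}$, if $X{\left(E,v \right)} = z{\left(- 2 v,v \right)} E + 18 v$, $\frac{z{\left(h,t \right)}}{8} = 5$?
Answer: $2208196$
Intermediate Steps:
$z{\left(h,t \right)} = 40$ ($z{\left(h,t \right)} = 8 \cdot 5 = 40$)
$n{\left(f \right)} = 7 + f + 2 f^{2}$ ($n{\left(f \right)} = 7 + \left(\left(f^{2} + f f\right) + f\right) = 7 + \left(\left(f^{2} + f^{2}\right) + f\right) = 7 + \left(2 f^{2} + f\right) = 7 + \left(f + 2 f^{2}\right) = 7 + f + 2 f^{2}$)
$X{\left(E,v \right)} = 18 v + 40 E$ ($X{\left(E,v \right)} = 40 E + 18 v = 18 v + 40 E$)
$X^{2}{\left(n{\left(4 \right)},-13 \right)} = \left(18 \left(-13\right) + 40 \left(7 + 4 + 2 \cdot 4^{2}\right)\right)^{2} = \left(-234 + 40 \left(7 + 4 + 2 \cdot 16\right)\right)^{2} = \left(-234 + 40 \left(7 + 4 + 32\right)\right)^{2} = \left(-234 + 40 \cdot 43\right)^{2} = \left(-234 + 1720\right)^{2} = 1486^{2} = 2208196$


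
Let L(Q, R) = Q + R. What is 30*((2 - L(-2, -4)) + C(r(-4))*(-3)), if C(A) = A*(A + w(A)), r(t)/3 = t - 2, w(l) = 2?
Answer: -25680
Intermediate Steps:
r(t) = -6 + 3*t (r(t) = 3*(t - 2) = 3*(-2 + t) = -6 + 3*t)
C(A) = A*(2 + A) (C(A) = A*(A + 2) = A*(2 + A))
30*((2 - L(-2, -4)) + C(r(-4))*(-3)) = 30*((2 - (-2 - 4)) + ((-6 + 3*(-4))*(2 + (-6 + 3*(-4))))*(-3)) = 30*((2 - 1*(-6)) + ((-6 - 12)*(2 + (-6 - 12)))*(-3)) = 30*((2 + 6) - 18*(2 - 18)*(-3)) = 30*(8 - 18*(-16)*(-3)) = 30*(8 + 288*(-3)) = 30*(8 - 864) = 30*(-856) = -25680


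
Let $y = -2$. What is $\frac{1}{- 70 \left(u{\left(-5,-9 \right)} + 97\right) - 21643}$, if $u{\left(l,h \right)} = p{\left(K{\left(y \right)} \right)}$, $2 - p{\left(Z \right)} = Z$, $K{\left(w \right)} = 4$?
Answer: $- \frac{1}{28293} \approx -3.5344 \cdot 10^{-5}$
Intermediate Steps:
$p{\left(Z \right)} = 2 - Z$
$u{\left(l,h \right)} = -2$ ($u{\left(l,h \right)} = 2 - 4 = -2$)
$\frac{1}{- 70 \left(u{\left(-5,-9 \right)} + 97\right) - 21643} = \frac{1}{- 70 \left(-2 + 97\right) - 21643} = \frac{1}{\left(-70\right) 95 - 21643} = \frac{1}{-6650 - 21643} = \frac{1}{-28293} = - \frac{1}{28293}$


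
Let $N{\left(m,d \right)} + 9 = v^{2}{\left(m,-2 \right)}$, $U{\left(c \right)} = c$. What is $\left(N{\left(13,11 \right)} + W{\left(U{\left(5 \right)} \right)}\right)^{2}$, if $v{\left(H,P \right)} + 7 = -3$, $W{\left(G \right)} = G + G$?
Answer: $10201$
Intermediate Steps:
$W{\left(G \right)} = 2 G$
$v{\left(H,P \right)} = -10$ ($v{\left(H,P \right)} = -7 - 3 = -10$)
$N{\left(m,d \right)} = 91$ ($N{\left(m,d \right)} = -9 + \left(-10\right)^{2} = -9 + 100 = 91$)
$\left(N{\left(13,11 \right)} + W{\left(U{\left(5 \right)} \right)}\right)^{2} = \left(91 + 2 \cdot 5\right)^{2} = \left(91 + 10\right)^{2} = 101^{2} = 10201$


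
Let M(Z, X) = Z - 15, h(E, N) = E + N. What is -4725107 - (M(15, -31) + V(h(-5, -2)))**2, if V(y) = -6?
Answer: -4725143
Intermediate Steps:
M(Z, X) = -15 + Z
-4725107 - (M(15, -31) + V(h(-5, -2)))**2 = -4725107 - ((-15 + 15) - 6)**2 = -4725107 - (0 - 6)**2 = -4725107 - 1*(-6)**2 = -4725107 - 1*36 = -4725107 - 36 = -4725143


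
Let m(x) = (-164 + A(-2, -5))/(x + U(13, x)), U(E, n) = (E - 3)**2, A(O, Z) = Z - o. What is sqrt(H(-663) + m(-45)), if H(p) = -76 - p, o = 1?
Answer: sqrt(70653)/11 ≈ 24.164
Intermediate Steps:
A(O, Z) = -1 + Z (A(O, Z) = Z - 1*1 = Z - 1 = -1 + Z)
U(E, n) = (-3 + E)**2
m(x) = -170/(100 + x) (m(x) = (-164 + (-1 - 5))/(x + (-3 + 13)**2) = (-164 - 6)/(x + 10**2) = -170/(x + 100) = -170/(100 + x))
sqrt(H(-663) + m(-45)) = sqrt((-76 - 1*(-663)) - 170/(100 - 45)) = sqrt((-76 + 663) - 170/55) = sqrt(587 - 170*1/55) = sqrt(587 - 34/11) = sqrt(6423/11) = sqrt(70653)/11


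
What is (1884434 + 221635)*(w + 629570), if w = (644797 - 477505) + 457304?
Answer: 2641360133454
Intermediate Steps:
w = 624596 (w = 167292 + 457304 = 624596)
(1884434 + 221635)*(w + 629570) = (1884434 + 221635)*(624596 + 629570) = 2106069*1254166 = 2641360133454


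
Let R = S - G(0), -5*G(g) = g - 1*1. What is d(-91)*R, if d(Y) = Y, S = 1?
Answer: -364/5 ≈ -72.800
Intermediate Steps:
G(g) = 1/5 - g/5 (G(g) = -(g - 1*1)/5 = -(g - 1)/5 = -(-1 + g)/5 = 1/5 - g/5)
R = 4/5 (R = 1 - (1/5 - 1/5*0) = 1 - (1/5 + 0) = 1 - 1*1/5 = 1 - 1/5 = 4/5 ≈ 0.80000)
d(-91)*R = -91*4/5 = -364/5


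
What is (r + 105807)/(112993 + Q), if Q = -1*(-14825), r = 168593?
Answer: 137200/63909 ≈ 2.1468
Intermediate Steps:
Q = 14825
(r + 105807)/(112993 + Q) = (168593 + 105807)/(112993 + 14825) = 274400/127818 = 274400*(1/127818) = 137200/63909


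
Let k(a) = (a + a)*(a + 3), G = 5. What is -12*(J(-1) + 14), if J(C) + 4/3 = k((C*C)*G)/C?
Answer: 808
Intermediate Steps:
k(a) = 2*a*(3 + a) (k(a) = (2*a)*(3 + a) = 2*a*(3 + a))
J(C) = -4/3 + 10*C*(3 + 5*C²) (J(C) = -4/3 + (2*((C*C)*5)*(3 + (C*C)*5))/C = -4/3 + (2*(C²*5)*(3 + C²*5))/C = -4/3 + (2*(5*C²)*(3 + 5*C²))/C = -4/3 + (10*C²*(3 + 5*C²))/C = -4/3 + 10*C*(3 + 5*C²))
-12*(J(-1) + 14) = -12*((-4/3 + 30*(-1) + 50*(-1)³) + 14) = -12*((-4/3 - 30 + 50*(-1)) + 14) = -12*((-4/3 - 30 - 50) + 14) = -12*(-244/3 + 14) = -12*(-202/3) = 808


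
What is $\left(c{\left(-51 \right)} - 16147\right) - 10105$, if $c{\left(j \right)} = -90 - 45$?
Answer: $-26387$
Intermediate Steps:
$c{\left(j \right)} = -135$
$\left(c{\left(-51 \right)} - 16147\right) - 10105 = \left(-135 - 16147\right) - 10105 = -16282 - 10105 = -26387$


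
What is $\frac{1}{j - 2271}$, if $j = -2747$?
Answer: $- \frac{1}{5018} \approx -0.00019928$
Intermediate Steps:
$\frac{1}{j - 2271} = \frac{1}{-2747 - 2271} = \frac{1}{-5018} = - \frac{1}{5018}$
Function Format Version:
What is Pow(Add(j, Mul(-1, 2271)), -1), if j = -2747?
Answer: Rational(-1, 5018) ≈ -0.00019928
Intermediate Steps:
Pow(Add(j, Mul(-1, 2271)), -1) = Pow(Add(-2747, Mul(-1, 2271)), -1) = Pow(Add(-2747, -2271), -1) = Pow(-5018, -1) = Rational(-1, 5018)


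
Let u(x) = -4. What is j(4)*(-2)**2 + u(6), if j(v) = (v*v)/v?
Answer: 12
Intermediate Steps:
j(v) = v (j(v) = v**2/v = v)
j(4)*(-2)**2 + u(6) = 4*(-2)**2 - 4 = 4*4 - 4 = 16 - 4 = 12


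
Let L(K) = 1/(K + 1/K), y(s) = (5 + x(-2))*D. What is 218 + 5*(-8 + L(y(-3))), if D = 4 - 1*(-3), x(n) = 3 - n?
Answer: 872728/4901 ≈ 178.07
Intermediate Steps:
D = 7 (D = 4 + 3 = 7)
y(s) = 70 (y(s) = (5 + (3 - 1*(-2)))*7 = (5 + (3 + 2))*7 = (5 + 5)*7 = 10*7 = 70)
218 + 5*(-8 + L(y(-3))) = 218 + 5*(-8 + 70/(1 + 70²)) = 218 + 5*(-8 + 70/(1 + 4900)) = 218 + 5*(-8 + 70/4901) = 218 + 5*(-39138/4901) = 218 - 195690/4901 = 872728/4901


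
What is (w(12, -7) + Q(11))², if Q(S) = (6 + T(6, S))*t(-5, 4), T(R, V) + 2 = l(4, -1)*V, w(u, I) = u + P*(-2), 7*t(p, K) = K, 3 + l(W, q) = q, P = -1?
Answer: 3844/49 ≈ 78.449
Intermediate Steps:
l(W, q) = -3 + q
t(p, K) = K/7
w(u, I) = 2 + u (w(u, I) = u - 1*(-2) = u + 2 = 2 + u)
T(R, V) = -2 - 4*V (T(R, V) = -2 + (-3 - 1)*V = -2 - 4*V)
Q(S) = 16/7 - 16*S/7 (Q(S) = (6 + (-2 - 4*S))*((⅐)*4) = (4 - 4*S)*(4/7) = 16/7 - 16*S/7)
(w(12, -7) + Q(11))² = ((2 + 12) + (16/7 - 16/7*11))² = (14 + (16/7 - 176/7))² = (14 - 160/7)² = (-62/7)² = 3844/49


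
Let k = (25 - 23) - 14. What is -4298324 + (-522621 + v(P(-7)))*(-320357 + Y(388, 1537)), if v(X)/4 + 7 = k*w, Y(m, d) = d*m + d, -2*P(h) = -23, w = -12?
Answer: -144898350452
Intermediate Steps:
P(h) = 23/2 (P(h) = -½*(-23) = 23/2)
k = -12 (k = 2 - 14 = -12)
Y(m, d) = d + d*m
v(X) = 548 (v(X) = -28 + 4*(-12*(-12)) = -28 + 4*144 = -28 + 576 = 548)
-4298324 + (-522621 + v(P(-7)))*(-320357 + Y(388, 1537)) = -4298324 + (-522621 + 548)*(-320357 + 1537*(1 + 388)) = -4298324 - 522073*(-320357 + 1537*389) = -4298324 - 522073*(-320357 + 597893) = -4298324 - 522073*277536 = -4298324 - 144894052128 = -144898350452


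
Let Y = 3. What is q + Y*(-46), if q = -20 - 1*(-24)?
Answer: -134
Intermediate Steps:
q = 4 (q = -20 + 24 = 4)
q + Y*(-46) = 4 + 3*(-46) = 4 - 138 = -134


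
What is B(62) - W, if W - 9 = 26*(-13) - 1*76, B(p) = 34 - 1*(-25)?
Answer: 464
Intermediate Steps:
B(p) = 59 (B(p) = 34 + 25 = 59)
W = -405 (W = 9 + (26*(-13) - 1*76) = 9 + (-338 - 76) = 9 - 414 = -405)
B(62) - W = 59 - 1*(-405) = 59 + 405 = 464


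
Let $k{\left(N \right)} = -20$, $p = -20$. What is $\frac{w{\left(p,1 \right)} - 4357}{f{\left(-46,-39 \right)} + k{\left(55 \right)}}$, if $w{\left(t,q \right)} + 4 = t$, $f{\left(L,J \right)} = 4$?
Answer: $\frac{4381}{16} \approx 273.81$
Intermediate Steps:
$w{\left(t,q \right)} = -4 + t$
$\frac{w{\left(p,1 \right)} - 4357}{f{\left(-46,-39 \right)} + k{\left(55 \right)}} = \frac{\left(-4 - 20\right) - 4357}{4 - 20} = \frac{-24 - 4357}{-16} = \left(-4381\right) \left(- \frac{1}{16}\right) = \frac{4381}{16}$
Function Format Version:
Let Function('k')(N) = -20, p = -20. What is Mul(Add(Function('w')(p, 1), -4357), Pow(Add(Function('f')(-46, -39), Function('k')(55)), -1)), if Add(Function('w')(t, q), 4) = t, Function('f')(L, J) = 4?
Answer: Rational(4381, 16) ≈ 273.81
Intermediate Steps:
Function('w')(t, q) = Add(-4, t)
Mul(Add(Function('w')(p, 1), -4357), Pow(Add(Function('f')(-46, -39), Function('k')(55)), -1)) = Mul(Add(Add(-4, -20), -4357), Pow(Add(4, -20), -1)) = Mul(Add(-24, -4357), Pow(-16, -1)) = Mul(-4381, Rational(-1, 16)) = Rational(4381, 16)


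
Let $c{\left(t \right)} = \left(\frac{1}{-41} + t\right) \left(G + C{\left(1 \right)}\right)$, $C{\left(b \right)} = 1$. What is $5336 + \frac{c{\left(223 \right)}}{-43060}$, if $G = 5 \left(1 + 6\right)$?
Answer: $\frac{2355041362}{441365} \approx 5335.8$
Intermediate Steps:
$G = 35$ ($G = 5 \cdot 7 = 35$)
$c{\left(t \right)} = - \frac{36}{41} + 36 t$ ($c{\left(t \right)} = \left(\frac{1}{-41} + t\right) \left(35 + 1\right) = \left(- \frac{1}{41} + t\right) 36 = - \frac{36}{41} + 36 t$)
$5336 + \frac{c{\left(223 \right)}}{-43060} = 5336 + \frac{- \frac{36}{41} + 36 \cdot 223}{-43060} = 5336 + \left(- \frac{36}{41} + 8028\right) \left(- \frac{1}{43060}\right) = 5336 + \frac{329112}{41} \left(- \frac{1}{43060}\right) = 5336 - \frac{82278}{441365} = \frac{2355041362}{441365}$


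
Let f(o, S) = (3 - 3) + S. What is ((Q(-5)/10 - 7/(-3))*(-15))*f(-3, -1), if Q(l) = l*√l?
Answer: 35 - 15*I*√5/2 ≈ 35.0 - 16.771*I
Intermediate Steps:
Q(l) = l^(3/2)
f(o, S) = S (f(o, S) = 0 + S = S)
((Q(-5)/10 - 7/(-3))*(-15))*f(-3, -1) = (((-5)^(3/2)/10 - 7/(-3))*(-15))*(-1) = ((-5*I*√5*(⅒) - 7*(-⅓))*(-15))*(-1) = ((-I*√5/2 + 7/3)*(-15))*(-1) = ((7/3 - I*√5/2)*(-15))*(-1) = (-35 + 15*I*√5/2)*(-1) = 35 - 15*I*√5/2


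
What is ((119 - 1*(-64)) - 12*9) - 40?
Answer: 35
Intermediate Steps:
((119 - 1*(-64)) - 12*9) - 40 = ((119 + 64) - 1*108) - 40 = (183 - 108) - 40 = 75 - 40 = 35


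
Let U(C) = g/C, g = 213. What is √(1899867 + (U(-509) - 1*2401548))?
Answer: I*√129976123578/509 ≈ 708.29*I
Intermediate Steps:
U(C) = 213/C
√(1899867 + (U(-509) - 1*2401548)) = √(1899867 + (213/(-509) - 1*2401548)) = √(1899867 + (213*(-1/509) - 2401548)) = √(1899867 + (-213/509 - 2401548)) = √(1899867 - 1222388145/509) = √(-255355842/509) = I*√129976123578/509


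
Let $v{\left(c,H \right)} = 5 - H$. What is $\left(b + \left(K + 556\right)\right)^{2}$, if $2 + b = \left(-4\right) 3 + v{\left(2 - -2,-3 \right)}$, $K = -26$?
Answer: $274576$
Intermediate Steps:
$b = -6$ ($b = -2 + \left(\left(-4\right) 3 + \left(5 - -3\right)\right) = -2 + \left(-12 + \left(5 + 3\right)\right) = -2 + \left(-12 + 8\right) = -2 - 4 = -6$)
$\left(b + \left(K + 556\right)\right)^{2} = \left(-6 + \left(-26 + 556\right)\right)^{2} = \left(-6 + 530\right)^{2} = 524^{2} = 274576$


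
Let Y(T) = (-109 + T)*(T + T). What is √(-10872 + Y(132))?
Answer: 40*I*√3 ≈ 69.282*I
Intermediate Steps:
Y(T) = 2*T*(-109 + T) (Y(T) = (-109 + T)*(2*T) = 2*T*(-109 + T))
√(-10872 + Y(132)) = √(-10872 + 2*132*(-109 + 132)) = √(-10872 + 2*132*23) = √(-10872 + 6072) = √(-4800) = 40*I*√3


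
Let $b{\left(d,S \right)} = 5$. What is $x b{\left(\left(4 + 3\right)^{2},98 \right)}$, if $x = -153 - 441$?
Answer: $-2970$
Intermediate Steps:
$x = -594$
$x b{\left(\left(4 + 3\right)^{2},98 \right)} = \left(-594\right) 5 = -2970$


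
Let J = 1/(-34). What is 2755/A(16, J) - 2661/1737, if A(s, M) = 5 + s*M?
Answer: 27049166/44583 ≈ 606.71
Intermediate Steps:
J = -1/34 ≈ -0.029412
A(s, M) = 5 + M*s
2755/A(16, J) - 2661/1737 = 2755/(5 - 1/34*16) - 2661/1737 = 2755/(5 - 8/17) - 2661*1/1737 = 2755/(77/17) - 887/579 = 2755*(17/77) - 887/579 = 46835/77 - 887/579 = 27049166/44583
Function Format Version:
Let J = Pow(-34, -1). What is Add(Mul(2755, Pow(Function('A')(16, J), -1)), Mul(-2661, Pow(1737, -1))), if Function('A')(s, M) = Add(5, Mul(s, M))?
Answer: Rational(27049166, 44583) ≈ 606.71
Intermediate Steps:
J = Rational(-1, 34) ≈ -0.029412
Function('A')(s, M) = Add(5, Mul(M, s))
Add(Mul(2755, Pow(Function('A')(16, J), -1)), Mul(-2661, Pow(1737, -1))) = Add(Mul(2755, Pow(Add(5, Mul(Rational(-1, 34), 16)), -1)), Mul(-2661, Pow(1737, -1))) = Add(Mul(2755, Pow(Add(5, Rational(-8, 17)), -1)), Mul(-2661, Rational(1, 1737))) = Add(Mul(2755, Pow(Rational(77, 17), -1)), Rational(-887, 579)) = Add(Mul(2755, Rational(17, 77)), Rational(-887, 579)) = Add(Rational(46835, 77), Rational(-887, 579)) = Rational(27049166, 44583)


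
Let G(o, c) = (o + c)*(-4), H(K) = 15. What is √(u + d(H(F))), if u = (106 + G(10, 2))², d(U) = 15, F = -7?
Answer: √3379 ≈ 58.129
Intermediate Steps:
G(o, c) = -4*c - 4*o (G(o, c) = (c + o)*(-4) = -4*c - 4*o)
u = 3364 (u = (106 + (-4*2 - 4*10))² = (106 + (-8 - 40))² = (106 - 48)² = 58² = 3364)
√(u + d(H(F))) = √(3364 + 15) = √3379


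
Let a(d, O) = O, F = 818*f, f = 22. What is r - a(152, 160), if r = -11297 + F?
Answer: 6539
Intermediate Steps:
F = 17996 (F = 818*22 = 17996)
r = 6699 (r = -11297 + 17996 = 6699)
r - a(152, 160) = 6699 - 1*160 = 6699 - 160 = 6539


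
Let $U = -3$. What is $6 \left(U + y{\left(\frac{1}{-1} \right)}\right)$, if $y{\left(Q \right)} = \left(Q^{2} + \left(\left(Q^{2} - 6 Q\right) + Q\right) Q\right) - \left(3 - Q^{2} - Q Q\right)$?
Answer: $-54$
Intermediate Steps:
$y{\left(Q \right)} = -3 + 3 Q^{2} + Q \left(Q^{2} - 5 Q\right)$ ($y{\left(Q \right)} = \left(Q^{2} + \left(Q^{2} - 5 Q\right) Q\right) + \left(\left(Q^{2} + Q^{2}\right) - 3\right) = \left(Q^{2} + Q \left(Q^{2} - 5 Q\right)\right) + \left(2 Q^{2} - 3\right) = \left(Q^{2} + Q \left(Q^{2} - 5 Q\right)\right) + \left(-3 + 2 Q^{2}\right) = -3 + 3 Q^{2} + Q \left(Q^{2} - 5 Q\right)$)
$6 \left(U + y{\left(\frac{1}{-1} \right)}\right) = 6 \left(-3 - \left(3 + 1 + 2\right)\right) = 6 \left(-3 - 6\right) = 6 \left(-9\right) = -54$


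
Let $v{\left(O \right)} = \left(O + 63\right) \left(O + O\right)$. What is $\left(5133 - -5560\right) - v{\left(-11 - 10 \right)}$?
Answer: $12457$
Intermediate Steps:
$v{\left(O \right)} = 2 O \left(63 + O\right)$ ($v{\left(O \right)} = \left(63 + O\right) 2 O = 2 O \left(63 + O\right)$)
$\left(5133 - -5560\right) - v{\left(-11 - 10 \right)} = \left(5133 - -5560\right) - 2 \left(-11 - 10\right) \left(63 - 21\right) = \left(5133 + 5560\right) - 2 \left(-21\right) \left(63 - 21\right) = 10693 - 2 \left(-21\right) 42 = 10693 - -1764 = 10693 + 1764 = 12457$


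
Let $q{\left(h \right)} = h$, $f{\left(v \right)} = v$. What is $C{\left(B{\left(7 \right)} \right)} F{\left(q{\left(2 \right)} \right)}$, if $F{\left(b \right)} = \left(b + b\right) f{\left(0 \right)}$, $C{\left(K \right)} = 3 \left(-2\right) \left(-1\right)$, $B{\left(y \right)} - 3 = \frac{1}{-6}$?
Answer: $0$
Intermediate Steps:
$B{\left(y \right)} = \frac{17}{6}$ ($B{\left(y \right)} = 3 + \frac{1}{-6} = 3 - \frac{1}{6} = \frac{17}{6}$)
$C{\left(K \right)} = 6$ ($C{\left(K \right)} = \left(-6\right) \left(-1\right) = 6$)
$F{\left(b \right)} = 0$ ($F{\left(b \right)} = \left(b + b\right) 0 = 2 b 0 = 0$)
$C{\left(B{\left(7 \right)} \right)} F{\left(q{\left(2 \right)} \right)} = 6 \cdot 0 = 0$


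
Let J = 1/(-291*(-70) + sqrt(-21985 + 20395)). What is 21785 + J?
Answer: 301314500834/13831283 - I*sqrt(1590)/414938490 ≈ 21785.0 - 9.6098e-8*I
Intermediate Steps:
J = 1/(20370 + I*sqrt(1590)) (J = 1/(20370 + sqrt(-1590)) = 1/(20370 + I*sqrt(1590)) ≈ 4.9092e-5 - 9.61e-8*I)
21785 + J = 21785 + (679/13831283 - I*sqrt(1590)/414938490) = 301314500834/13831283 - I*sqrt(1590)/414938490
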